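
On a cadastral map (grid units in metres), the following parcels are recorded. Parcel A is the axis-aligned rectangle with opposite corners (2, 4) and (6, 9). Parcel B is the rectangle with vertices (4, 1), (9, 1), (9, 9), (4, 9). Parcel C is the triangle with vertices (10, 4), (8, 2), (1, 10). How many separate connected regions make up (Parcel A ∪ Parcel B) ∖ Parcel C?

2

(Parcel A ∪ Parcel B) ∖ Parcel C splits into 2 disjoint pieces (area 14.0833, area 22.0714).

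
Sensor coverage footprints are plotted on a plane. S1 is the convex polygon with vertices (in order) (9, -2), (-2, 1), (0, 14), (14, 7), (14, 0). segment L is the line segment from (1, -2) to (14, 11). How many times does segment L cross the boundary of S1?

2

The segment meets the boundary at (11.333,8.333), (2.714,-0.286).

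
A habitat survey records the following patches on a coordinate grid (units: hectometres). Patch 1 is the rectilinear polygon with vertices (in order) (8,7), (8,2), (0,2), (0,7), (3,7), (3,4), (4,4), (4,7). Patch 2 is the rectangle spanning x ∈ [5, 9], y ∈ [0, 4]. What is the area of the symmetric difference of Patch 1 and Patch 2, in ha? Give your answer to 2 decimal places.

|Patch 1| = 37, |Patch 2| = 16, |Patch 1∩Patch 2| = 6.
|Patch 1 △ Patch 2| = |Patch 1| + |Patch 2| − 2·|Patch 1∩Patch 2| = 37 + 16 − 12 = 41.00.

41.00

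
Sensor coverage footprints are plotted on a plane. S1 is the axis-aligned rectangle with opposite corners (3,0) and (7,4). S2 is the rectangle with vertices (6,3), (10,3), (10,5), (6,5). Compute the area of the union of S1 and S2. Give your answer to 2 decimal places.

By inclusion–exclusion:
Individual areas: |S1| = 16, |S2| = 8.
|S1∩S2|: x∈[6,7], y∈[3,4] → 1·1 = 1.
|S1 ∪ S2| = 24 − 1 = 23.00.

23.00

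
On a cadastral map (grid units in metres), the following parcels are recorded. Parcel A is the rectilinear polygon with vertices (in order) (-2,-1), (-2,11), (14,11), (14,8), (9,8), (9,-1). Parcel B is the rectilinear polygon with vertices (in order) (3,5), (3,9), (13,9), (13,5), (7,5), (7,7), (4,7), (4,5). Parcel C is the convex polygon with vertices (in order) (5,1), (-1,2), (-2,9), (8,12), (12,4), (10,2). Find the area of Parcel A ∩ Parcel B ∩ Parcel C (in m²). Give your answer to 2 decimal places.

18.75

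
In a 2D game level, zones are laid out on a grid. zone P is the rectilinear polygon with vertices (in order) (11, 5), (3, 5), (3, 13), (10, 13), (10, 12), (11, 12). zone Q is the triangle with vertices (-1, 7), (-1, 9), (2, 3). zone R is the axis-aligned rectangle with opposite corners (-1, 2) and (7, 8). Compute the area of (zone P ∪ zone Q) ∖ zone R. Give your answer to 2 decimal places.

|zone P ∪ zone Q| = 66.
|(zone P ∪ zone Q) ∩ zone R| = 14.75.
|(zone P ∪ zone Q) ∖ zone R| = 66 − 14.75 = 51.25.

51.25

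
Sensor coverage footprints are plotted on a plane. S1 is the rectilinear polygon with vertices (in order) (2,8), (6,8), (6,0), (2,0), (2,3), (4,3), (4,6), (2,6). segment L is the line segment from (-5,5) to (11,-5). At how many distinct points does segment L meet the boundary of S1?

2

The segment meets the boundary at (3,0), (2,0.625).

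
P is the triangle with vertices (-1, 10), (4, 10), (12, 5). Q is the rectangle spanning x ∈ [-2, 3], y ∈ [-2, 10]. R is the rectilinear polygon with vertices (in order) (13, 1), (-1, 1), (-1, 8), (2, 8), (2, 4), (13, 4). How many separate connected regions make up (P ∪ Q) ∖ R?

1

(P ∪ Q) ∖ R is a single connected region.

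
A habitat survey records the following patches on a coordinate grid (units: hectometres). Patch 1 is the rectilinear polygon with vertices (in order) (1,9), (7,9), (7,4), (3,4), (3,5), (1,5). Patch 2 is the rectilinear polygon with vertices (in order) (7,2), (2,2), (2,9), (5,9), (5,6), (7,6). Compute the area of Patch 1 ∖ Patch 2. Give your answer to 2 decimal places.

|Patch 1| = 28, |Patch 1∩Patch 2| = 18.
|Patch 1 ∖ Patch 2| = |Patch 1| − |Patch 1∩Patch 2| = 28 − 18 = 10.00.

10.00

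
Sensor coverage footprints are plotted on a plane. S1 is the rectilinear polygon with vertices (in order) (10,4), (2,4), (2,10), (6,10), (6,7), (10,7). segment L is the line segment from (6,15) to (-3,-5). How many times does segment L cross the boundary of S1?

The segment meets the boundary at (2,6.111), (3.75,10).

2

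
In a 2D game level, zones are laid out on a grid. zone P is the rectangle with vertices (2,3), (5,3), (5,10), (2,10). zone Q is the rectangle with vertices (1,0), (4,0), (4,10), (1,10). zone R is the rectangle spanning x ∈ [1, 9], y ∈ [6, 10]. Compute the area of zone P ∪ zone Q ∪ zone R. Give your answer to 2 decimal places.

53.00

By inclusion–exclusion:
Individual areas: |zone P| = 21, |zone Q| = 30, |zone R| = 32.
|zone P∩zone Q|: x∈[2,4], y∈[3,10] → 2·7 = 14.
|zone P∩zone R|: x∈[2,5], y∈[6,10] → 3·4 = 12.
|zone Q∩zone R|: x∈[1,4], y∈[6,10] → 3·4 = 12.
|zone P∩zone Q∩zone R| = 8.
|zone P ∪ zone Q ∪ zone R| = 83 − 38 + 8 = 53.00.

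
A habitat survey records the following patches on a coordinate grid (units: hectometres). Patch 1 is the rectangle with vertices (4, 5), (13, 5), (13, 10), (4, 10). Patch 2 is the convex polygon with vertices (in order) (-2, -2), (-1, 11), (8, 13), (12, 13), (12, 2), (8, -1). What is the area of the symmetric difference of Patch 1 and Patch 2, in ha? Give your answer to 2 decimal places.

142.50

|Patch 1| = 45, |Patch 2| = 177.5, |Patch 1∩Patch 2| = 40.
|Patch 1 △ Patch 2| = |Patch 1| + |Patch 2| − 2·|Patch 1∩Patch 2| = 45 + 177.5 − 80 = 142.50.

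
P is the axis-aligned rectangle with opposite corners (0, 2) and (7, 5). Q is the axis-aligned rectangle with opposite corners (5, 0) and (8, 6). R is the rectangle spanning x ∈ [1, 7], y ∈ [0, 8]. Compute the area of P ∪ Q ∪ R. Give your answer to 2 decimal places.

By inclusion–exclusion:
Individual areas: |P| = 21, |Q| = 18, |R| = 48.
|P∩Q|: x∈[5,7], y∈[2,5] → 2·3 = 6.
|P∩R|: x∈[1,7], y∈[2,5] → 6·3 = 18.
|Q∩R|: x∈[5,7], y∈[0,6] → 2·6 = 12.
|P∩Q∩R| = 6.
|P ∪ Q ∪ R| = 87 − 36 + 6 = 57.00.

57.00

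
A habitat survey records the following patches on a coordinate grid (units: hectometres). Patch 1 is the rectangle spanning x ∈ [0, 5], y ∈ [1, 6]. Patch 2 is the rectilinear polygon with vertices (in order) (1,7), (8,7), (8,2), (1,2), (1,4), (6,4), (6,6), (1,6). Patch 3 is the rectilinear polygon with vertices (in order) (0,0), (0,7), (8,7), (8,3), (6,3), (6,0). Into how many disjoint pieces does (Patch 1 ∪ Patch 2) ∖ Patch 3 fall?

1

(Patch 1 ∪ Patch 2) ∖ Patch 3 is a single connected region.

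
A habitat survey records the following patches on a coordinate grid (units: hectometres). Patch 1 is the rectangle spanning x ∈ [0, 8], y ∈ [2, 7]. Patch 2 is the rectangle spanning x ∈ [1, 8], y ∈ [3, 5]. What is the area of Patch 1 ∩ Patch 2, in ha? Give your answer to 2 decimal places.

14.00

|Patch 1∩Patch 2|: x∈[1,8], y∈[3,5] → 7·2 = 14.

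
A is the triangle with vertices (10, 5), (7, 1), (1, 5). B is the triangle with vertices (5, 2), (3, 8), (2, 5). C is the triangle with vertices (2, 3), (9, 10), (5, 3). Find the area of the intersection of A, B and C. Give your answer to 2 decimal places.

The intersection is the polygon with vertices (3,4), (4,5), (4.667,3), (4,3).
By the shoelace formula its area is 1.67.

1.67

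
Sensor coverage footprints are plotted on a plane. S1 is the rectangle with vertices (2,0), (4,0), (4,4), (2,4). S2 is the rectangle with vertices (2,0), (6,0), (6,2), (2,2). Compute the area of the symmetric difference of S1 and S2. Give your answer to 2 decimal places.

|S1∩S2|: x∈[2,4], y∈[0,2] → 2·2 = 4.
|S1 △ S2| = |S1| + |S2| − 2·|S1∩S2| = 8 + 8 − 8 = 8.00.

8.00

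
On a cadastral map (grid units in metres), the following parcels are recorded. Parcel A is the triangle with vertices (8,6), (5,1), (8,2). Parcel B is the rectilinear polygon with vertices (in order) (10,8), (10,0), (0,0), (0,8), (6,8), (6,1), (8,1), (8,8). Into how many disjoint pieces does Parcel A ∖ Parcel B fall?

1

Parcel A ∖ Parcel B is a single connected region.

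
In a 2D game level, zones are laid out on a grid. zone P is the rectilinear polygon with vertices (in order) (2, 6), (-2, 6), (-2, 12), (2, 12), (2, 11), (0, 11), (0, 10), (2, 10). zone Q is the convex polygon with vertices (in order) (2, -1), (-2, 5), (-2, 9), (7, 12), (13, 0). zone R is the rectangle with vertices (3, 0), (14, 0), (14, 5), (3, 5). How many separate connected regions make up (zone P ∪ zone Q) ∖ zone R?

(zone P ∪ zone Q) ∖ zone R is a single connected region.

1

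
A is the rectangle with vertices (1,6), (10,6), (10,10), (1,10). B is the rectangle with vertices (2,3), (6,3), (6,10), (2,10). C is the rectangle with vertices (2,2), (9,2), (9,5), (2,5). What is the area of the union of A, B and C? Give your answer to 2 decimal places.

61.00

By inclusion–exclusion:
Individual areas: |A| = 36, |B| = 28, |C| = 21.
|A∩B|: x∈[2,6], y∈[6,10] → 4·4 = 16.
|A∩C| = 0 (no overlap).
|B∩C|: x∈[2,6], y∈[3,5] → 4·2 = 8.
|A∩B∩C| = 0.
|A ∪ B ∪ C| = 85 − 24 + 0 = 61.00.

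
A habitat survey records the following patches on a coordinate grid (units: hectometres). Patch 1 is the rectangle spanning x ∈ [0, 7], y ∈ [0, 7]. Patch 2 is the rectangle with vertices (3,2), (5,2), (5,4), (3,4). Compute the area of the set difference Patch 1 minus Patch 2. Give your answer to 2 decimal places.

|Patch 1∩Patch 2|: x∈[3,5], y∈[2,4] → 2·2 = 4.
|Patch 1| = 49.
|Patch 1 ∖ Patch 2| = |Patch 1| − |Patch 1∩Patch 2| = 49 − 4 = 45.00.

45.00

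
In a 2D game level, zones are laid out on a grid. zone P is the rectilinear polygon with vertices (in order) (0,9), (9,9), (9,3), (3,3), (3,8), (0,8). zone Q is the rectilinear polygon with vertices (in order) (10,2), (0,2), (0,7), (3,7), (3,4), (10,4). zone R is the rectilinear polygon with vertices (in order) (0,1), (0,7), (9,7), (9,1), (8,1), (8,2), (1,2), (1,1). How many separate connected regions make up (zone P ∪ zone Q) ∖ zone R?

2

(zone P ∪ zone Q) ∖ zone R splits into 2 disjoint pieces (area 15, area 2).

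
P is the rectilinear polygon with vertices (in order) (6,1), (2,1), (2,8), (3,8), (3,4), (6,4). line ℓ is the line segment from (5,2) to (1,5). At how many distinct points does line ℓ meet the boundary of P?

The segment meets the boundary at (2,4.25).

1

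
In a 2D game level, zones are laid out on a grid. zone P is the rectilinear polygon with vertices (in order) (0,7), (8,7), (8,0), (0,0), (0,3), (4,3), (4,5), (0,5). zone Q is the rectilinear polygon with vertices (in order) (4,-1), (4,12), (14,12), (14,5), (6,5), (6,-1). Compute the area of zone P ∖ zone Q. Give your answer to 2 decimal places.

|zone P| = 48, |zone P∩zone Q| = 18.
|zone P ∖ zone Q| = |zone P| − |zone P∩zone Q| = 48 − 18 = 30.00.

30.00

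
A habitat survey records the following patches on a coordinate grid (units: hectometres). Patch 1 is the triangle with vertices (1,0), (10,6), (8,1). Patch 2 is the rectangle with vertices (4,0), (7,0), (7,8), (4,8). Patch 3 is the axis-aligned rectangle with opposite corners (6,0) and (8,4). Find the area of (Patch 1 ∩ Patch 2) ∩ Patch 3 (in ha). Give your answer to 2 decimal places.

The region (Patch 1 ∩ Patch 2) ∩ Patch 3 is the polygon with vertices (7,0.857), (6,0.714), (6,3.333), (7,4).
By the shoelace formula its area is 2.88.

2.88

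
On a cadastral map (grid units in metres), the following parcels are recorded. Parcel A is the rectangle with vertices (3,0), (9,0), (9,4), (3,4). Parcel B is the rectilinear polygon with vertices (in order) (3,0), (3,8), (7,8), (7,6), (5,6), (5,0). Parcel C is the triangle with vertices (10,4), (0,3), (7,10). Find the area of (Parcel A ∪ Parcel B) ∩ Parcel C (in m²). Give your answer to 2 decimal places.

12.40

|Parcel A ∪ Parcel B| = 36.
|(Parcel A ∪ Parcel B) ∩ Parcel C| = 12.40.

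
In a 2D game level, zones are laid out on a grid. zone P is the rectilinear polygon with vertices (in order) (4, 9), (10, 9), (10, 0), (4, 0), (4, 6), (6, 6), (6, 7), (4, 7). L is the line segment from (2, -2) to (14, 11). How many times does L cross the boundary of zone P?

2

The segment meets the boundary at (10,6.667), (4,0.167).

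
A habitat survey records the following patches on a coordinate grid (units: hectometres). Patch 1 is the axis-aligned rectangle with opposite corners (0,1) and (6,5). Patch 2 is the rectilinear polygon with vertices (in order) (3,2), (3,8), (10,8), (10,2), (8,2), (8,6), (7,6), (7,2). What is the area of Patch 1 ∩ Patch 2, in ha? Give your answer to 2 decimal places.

The intersection is the polygon with vertices (6,5), (6,2), (3,2), (3,5).
By the shoelace formula its area is 9.00.

9.00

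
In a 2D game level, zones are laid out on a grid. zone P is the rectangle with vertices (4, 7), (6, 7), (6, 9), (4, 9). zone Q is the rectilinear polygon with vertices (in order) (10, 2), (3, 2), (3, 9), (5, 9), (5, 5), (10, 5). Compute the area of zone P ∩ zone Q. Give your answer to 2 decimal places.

The intersection is the polygon with vertices (5,9), (5,7), (4,7), (4,9).
By the shoelace formula its area is 2.00.

2.00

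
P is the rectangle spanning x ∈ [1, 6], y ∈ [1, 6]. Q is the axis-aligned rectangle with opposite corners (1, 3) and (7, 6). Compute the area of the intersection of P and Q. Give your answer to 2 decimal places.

15.00

|P∩Q|: x∈[1,6], y∈[3,6] → 5·3 = 15.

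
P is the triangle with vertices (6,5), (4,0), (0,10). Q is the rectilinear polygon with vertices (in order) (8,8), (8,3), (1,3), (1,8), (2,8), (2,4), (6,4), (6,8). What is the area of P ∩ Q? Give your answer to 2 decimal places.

4.55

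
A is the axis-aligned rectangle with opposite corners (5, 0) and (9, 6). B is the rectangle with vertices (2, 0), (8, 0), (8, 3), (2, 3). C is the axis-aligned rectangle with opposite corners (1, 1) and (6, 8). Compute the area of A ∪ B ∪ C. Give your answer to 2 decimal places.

57.00

By inclusion–exclusion:
Individual areas: |A| = 24, |B| = 18, |C| = 35.
|A∩B|: x∈[5,8], y∈[0,3] → 3·3 = 9.
|A∩C|: x∈[5,6], y∈[1,6] → 1·5 = 5.
|B∩C|: x∈[2,6], y∈[1,3] → 4·2 = 8.
|A∩B∩C| = 2.
|A ∪ B ∪ C| = 77 − 22 + 2 = 57.00.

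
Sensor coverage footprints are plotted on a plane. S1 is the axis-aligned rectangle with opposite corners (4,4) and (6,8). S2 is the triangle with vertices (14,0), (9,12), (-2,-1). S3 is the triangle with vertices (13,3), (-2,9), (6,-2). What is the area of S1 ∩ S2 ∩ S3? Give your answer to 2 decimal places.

The intersection is the polygon with vertices (6,4), (4,4), (4,6.091), (4.322,6.471), (6,5.8).
By the shoelace formula its area is 4.32.

4.32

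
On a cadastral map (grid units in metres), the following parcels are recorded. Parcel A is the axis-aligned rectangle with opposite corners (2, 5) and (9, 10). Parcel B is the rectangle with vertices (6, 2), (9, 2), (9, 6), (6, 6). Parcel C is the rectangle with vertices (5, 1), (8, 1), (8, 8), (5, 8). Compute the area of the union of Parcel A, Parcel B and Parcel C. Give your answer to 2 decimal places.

50.00

By inclusion–exclusion:
Individual areas: |Parcel A| = 35, |Parcel B| = 12, |Parcel C| = 21.
|Parcel A∩Parcel B|: x∈[6,9], y∈[5,6] → 3·1 = 3.
|Parcel A∩Parcel C|: x∈[5,8], y∈[5,8] → 3·3 = 9.
|Parcel B∩Parcel C|: x∈[6,8], y∈[2,6] → 2·4 = 8.
|Parcel A∩Parcel B∩Parcel C| = 2.
|Parcel A ∪ Parcel B ∪ Parcel C| = 68 − 20 + 2 = 50.00.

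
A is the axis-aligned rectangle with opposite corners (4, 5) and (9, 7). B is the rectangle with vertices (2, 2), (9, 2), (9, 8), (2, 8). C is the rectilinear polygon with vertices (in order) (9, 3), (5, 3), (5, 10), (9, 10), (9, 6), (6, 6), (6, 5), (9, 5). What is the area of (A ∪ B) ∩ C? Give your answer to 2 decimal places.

17.00

|A ∪ B| = 42.
|(A ∪ B) ∩ C| = 17.00.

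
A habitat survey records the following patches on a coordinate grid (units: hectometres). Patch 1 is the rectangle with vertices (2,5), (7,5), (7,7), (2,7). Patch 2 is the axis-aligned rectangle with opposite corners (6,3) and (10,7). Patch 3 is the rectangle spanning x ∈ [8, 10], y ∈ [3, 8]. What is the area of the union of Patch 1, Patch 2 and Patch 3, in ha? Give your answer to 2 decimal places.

By inclusion–exclusion:
Individual areas: |Patch 1| = 10, |Patch 2| = 16, |Patch 3| = 10.
|Patch 1∩Patch 2|: x∈[6,7], y∈[5,7] → 1·2 = 2.
|Patch 1∩Patch 3| = 0 (no overlap).
|Patch 2∩Patch 3|: x∈[8,10], y∈[3,7] → 2·4 = 8.
|Patch 1∩Patch 2∩Patch 3| = 0.
|Patch 1 ∪ Patch 2 ∪ Patch 3| = 36 − 10 + 0 = 26.00.

26.00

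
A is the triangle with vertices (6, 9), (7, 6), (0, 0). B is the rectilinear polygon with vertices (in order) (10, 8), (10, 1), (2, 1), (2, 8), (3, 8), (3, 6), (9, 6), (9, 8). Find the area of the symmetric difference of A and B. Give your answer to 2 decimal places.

|A| = 13.5, |B| = 44, |A∩B| = 7.7143.
|A △ B| = |A| + |B| − 2·|A∩B| = 13.5 + 44 − 15.4286 = 42.07.

42.07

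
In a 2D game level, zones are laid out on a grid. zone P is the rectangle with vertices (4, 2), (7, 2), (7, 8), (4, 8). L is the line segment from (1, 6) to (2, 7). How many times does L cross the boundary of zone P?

The segment lies entirely outside zone P and never meets its boundary.

0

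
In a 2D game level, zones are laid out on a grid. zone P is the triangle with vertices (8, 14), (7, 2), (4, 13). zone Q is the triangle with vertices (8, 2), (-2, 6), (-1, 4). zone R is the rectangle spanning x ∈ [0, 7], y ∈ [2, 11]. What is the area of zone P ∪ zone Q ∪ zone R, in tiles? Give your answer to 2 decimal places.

By inclusion–exclusion:
Individual areas: |zone P| = 23.5, |zone Q| = 8, |zone R| = 63.
|zone P∩zone Q| = 0.0218.
|zone P∩zone R| = 11.0455.
|zone Q∩zone R| = 5.6.
|zone P∩zone Q∩zone R| = 0.0173.
|zone P ∪ zone Q ∪ zone R| = 94.5 − 16.6672 + 0.0173 = 77.85.

77.85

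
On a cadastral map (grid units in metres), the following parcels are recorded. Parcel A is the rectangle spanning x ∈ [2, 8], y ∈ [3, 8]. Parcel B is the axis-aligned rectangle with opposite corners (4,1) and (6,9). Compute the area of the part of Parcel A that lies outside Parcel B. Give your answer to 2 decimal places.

20.00

|Parcel A∩Parcel B|: x∈[4,6], y∈[3,8] → 2·5 = 10.
|Parcel A| = 30.
|Parcel A ∖ Parcel B| = |Parcel A| − |Parcel A∩Parcel B| = 30 − 10 = 20.00.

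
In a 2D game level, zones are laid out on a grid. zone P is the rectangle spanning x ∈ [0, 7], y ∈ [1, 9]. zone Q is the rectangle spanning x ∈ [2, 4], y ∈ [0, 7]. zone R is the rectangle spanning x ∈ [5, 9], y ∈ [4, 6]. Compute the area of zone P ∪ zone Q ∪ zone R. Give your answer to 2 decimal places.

By inclusion–exclusion:
Individual areas: |zone P| = 56, |zone Q| = 14, |zone R| = 8.
|zone P∩zone Q|: x∈[2,4], y∈[1,7] → 2·6 = 12.
|zone P∩zone R|: x∈[5,7], y∈[4,6] → 2·2 = 4.
|zone Q∩zone R| = 0 (no overlap).
|zone P∩zone Q∩zone R| = 0.
|zone P ∪ zone Q ∪ zone R| = 78 − 16 + 0 = 62.00.

62.00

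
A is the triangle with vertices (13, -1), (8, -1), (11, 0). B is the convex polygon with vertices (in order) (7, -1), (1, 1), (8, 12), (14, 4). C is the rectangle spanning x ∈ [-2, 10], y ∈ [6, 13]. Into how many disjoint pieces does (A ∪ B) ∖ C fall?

2

(A ∪ B) ∖ C splits into 2 disjoint pieces (area 2.5, area 62.2121).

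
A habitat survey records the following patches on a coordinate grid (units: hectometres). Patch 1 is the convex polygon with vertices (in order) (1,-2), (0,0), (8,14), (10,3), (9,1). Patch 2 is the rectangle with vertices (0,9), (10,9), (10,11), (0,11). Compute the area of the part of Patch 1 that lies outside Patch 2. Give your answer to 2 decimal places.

69.97

|Patch 1| = 76, |Patch 1∩Patch 2| = 6.026.
|Patch 1 ∖ Patch 2| = |Patch 1| − |Patch 1∩Patch 2| = 76 − 6.026 = 69.97.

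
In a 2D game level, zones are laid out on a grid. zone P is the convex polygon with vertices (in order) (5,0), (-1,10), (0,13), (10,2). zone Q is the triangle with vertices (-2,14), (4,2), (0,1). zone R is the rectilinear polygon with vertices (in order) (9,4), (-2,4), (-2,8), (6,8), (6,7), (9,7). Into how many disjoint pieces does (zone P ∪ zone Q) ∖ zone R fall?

2

(zone P ∪ zone Q) ∖ zone R splits into 2 disjoint pieces (area 27.0698, area 17.4944).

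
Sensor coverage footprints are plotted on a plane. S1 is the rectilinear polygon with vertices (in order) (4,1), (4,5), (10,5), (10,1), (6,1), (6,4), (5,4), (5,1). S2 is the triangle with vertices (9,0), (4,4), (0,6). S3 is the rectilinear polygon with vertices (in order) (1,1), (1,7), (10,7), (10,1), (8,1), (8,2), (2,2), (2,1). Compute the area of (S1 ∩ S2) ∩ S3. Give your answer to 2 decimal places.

|S1 ∩ S2| = 1.075.
|(S1 ∩ S2) ∩ S3| = 0.70.

0.70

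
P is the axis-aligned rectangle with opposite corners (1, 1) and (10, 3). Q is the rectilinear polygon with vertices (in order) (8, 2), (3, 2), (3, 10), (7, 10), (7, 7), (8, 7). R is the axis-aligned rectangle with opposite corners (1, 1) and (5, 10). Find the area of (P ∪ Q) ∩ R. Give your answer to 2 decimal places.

The region (P ∪ Q) ∩ R is the polygon with vertices (1,1), (1,3), (3,3), (3,10), (5,10), (5,1).
By the shoelace formula its area is 22.00.

22.00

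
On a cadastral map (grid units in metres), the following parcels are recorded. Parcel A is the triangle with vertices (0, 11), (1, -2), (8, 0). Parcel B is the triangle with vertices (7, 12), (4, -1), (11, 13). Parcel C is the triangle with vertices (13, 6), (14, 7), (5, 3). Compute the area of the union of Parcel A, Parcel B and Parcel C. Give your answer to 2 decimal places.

70.89

By inclusion–exclusion:
Individual areas: |Parcel A| = 46.5, |Parcel B| = 24.5, |Parcel C| = 2.5.
|Parcel A∩Parcel B| = 2.5585.
|Parcel A∩Parcel C| = 0.0138.
|Parcel B∩Parcel C| = 0.0549.
|Parcel A∩Parcel B∩Parcel C| = 0.0138.
|Parcel A ∪ Parcel B ∪ Parcel C| = 73.5 − 2.6273 + 0.0138 = 70.89.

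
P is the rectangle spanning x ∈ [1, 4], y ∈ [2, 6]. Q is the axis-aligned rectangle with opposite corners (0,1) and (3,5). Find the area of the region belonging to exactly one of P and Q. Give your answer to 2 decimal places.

12.00

|P∩Q|: x∈[1,3], y∈[2,5] → 2·3 = 6.
|P △ Q| = |P| + |Q| − 2·|P∩Q| = 12 + 12 − 12 = 12.00.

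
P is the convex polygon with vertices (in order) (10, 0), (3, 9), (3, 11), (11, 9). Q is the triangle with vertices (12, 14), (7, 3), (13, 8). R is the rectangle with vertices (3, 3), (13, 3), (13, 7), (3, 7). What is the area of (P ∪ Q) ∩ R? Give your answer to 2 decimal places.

The region (P ∪ Q) ∩ R is the polygon with vertices (7,3), (7.246,3.541), (4.556,7), (11.8,7), (10.674,6.061), (10.333,3), (7.667,3), (7.404,3.337).
By the shoelace formula its area is 18.33.

18.33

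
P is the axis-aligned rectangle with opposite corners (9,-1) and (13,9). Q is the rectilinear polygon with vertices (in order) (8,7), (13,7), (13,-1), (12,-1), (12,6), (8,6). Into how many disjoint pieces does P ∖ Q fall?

P ∖ Q splits into 2 disjoint pieces (area 8, area 21).

2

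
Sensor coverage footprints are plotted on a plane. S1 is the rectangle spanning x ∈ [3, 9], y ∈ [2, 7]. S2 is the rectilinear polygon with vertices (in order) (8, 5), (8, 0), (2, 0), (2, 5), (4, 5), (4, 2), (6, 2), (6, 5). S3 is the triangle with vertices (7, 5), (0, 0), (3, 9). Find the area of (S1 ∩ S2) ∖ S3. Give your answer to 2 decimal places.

6.14

|S1 ∩ S2| = 9.
|(S1 ∩ S2) ∩ S3| = 2.8571.
|(S1 ∩ S2) ∖ S3| = 9 − 2.8571 = 6.14.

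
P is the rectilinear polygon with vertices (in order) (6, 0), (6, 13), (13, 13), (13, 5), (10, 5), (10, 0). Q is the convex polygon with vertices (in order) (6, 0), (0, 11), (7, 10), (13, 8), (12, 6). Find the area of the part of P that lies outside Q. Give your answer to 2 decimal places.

37.43

|P| = 76, |P∩Q| = 38.5714.
|P ∖ Q| = |P| − |P∩Q| = 76 − 38.5714 = 37.43.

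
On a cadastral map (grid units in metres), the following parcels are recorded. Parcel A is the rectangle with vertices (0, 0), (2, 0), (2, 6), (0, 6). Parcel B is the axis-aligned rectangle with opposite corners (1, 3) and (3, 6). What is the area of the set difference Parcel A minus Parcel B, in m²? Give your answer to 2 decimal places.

|Parcel A∩Parcel B|: x∈[1,2], y∈[3,6] → 1·3 = 3.
|Parcel A| = 12.
|Parcel A ∖ Parcel B| = |Parcel A| − |Parcel A∩Parcel B| = 12 − 3 = 9.00.

9.00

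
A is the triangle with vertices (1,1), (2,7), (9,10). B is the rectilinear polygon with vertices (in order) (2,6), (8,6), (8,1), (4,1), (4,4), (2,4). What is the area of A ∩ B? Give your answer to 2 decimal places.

The intersection is the polygon with vertices (3.667,4), (2,4), (2,6), (5.444,6).
By the shoelace formula its area is 5.11.

5.11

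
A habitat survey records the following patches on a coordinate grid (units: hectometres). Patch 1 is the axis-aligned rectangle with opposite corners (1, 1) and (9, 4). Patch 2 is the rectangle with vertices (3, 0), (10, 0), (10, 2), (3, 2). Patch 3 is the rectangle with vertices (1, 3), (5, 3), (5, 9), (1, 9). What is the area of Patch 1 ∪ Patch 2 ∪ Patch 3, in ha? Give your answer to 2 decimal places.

By inclusion–exclusion:
Individual areas: |Patch 1| = 24, |Patch 2| = 14, |Patch 3| = 24.
|Patch 1∩Patch 2|: x∈[3,9], y∈[1,2] → 6·1 = 6.
|Patch 1∩Patch 3|: x∈[1,5], y∈[3,4] → 4·1 = 4.
|Patch 2∩Patch 3| = 0 (no overlap).
|Patch 1∩Patch 2∩Patch 3| = 0.
|Patch 1 ∪ Patch 2 ∪ Patch 3| = 62 − 10 + 0 = 52.00.

52.00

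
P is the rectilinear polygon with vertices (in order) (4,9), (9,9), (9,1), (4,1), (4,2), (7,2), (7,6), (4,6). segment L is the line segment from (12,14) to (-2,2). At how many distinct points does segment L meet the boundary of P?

The segment meets the boundary at (4,7.143), (6.167,9).

2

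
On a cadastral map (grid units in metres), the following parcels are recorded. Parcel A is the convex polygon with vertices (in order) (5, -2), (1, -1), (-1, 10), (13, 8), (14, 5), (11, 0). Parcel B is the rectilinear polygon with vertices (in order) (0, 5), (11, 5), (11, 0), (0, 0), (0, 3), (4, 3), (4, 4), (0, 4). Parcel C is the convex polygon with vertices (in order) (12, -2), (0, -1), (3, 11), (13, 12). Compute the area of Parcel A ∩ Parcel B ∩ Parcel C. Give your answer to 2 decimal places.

47.38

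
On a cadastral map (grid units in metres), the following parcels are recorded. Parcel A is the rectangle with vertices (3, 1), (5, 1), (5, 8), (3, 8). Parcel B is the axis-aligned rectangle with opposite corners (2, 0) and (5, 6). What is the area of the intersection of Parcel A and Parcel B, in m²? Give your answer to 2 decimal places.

|Parcel A∩Parcel B|: x∈[3,5], y∈[1,6] → 2·5 = 10.

10.00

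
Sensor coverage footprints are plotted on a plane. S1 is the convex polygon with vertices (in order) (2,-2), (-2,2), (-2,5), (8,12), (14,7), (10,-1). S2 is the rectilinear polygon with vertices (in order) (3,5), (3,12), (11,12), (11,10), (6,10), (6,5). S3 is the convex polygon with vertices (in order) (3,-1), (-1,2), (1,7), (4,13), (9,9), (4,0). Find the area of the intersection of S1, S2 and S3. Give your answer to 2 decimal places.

The intersection is the polygon with vertices (6,10), (6,5), (3,5), (3,8.5), (6.533,10.973), (7.75,10).
By the shoelace formula its area is 14.66.

14.66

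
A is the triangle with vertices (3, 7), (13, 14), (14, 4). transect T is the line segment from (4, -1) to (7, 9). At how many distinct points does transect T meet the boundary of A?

1

The segment meets the boundary at (6.143,6.143).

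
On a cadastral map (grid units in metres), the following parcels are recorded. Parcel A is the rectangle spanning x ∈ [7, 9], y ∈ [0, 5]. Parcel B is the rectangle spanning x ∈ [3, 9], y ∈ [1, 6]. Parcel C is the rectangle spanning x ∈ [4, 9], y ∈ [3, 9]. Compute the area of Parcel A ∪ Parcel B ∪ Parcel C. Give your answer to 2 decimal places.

By inclusion–exclusion:
Individual areas: |Parcel A| = 10, |Parcel B| = 30, |Parcel C| = 30.
|Parcel A∩Parcel B|: x∈[7,9], y∈[1,5] → 2·4 = 8.
|Parcel A∩Parcel C|: x∈[7,9], y∈[3,5] → 2·2 = 4.
|Parcel B∩Parcel C|: x∈[4,9], y∈[3,6] → 5·3 = 15.
|Parcel A∩Parcel B∩Parcel C| = 4.
|Parcel A ∪ Parcel B ∪ Parcel C| = 70 − 27 + 4 = 47.00.

47.00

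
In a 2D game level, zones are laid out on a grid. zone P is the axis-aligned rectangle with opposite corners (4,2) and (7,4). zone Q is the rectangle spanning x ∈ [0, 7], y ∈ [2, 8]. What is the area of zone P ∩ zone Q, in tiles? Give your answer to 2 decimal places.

|zone P∩zone Q|: x∈[4,7], y∈[2,4] → 3·2 = 6.

6.00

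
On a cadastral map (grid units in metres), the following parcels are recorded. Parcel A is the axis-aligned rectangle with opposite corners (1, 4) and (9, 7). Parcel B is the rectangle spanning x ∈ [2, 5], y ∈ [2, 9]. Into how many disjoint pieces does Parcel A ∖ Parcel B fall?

Parcel A ∖ Parcel B splits into 2 disjoint pieces (area 12, area 3).

2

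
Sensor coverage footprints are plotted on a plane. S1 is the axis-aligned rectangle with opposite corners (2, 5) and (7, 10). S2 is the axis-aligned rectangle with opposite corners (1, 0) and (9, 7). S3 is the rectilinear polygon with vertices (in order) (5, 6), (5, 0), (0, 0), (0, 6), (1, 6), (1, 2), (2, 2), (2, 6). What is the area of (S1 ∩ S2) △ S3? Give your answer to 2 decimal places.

30.00

|S1 ∩ S2| = 10.
|(S1 ∩ S2) ∩ S3| = 3.
|(S1 ∩ S2) △ S3| = 10 + 26 − 6 = 30.00.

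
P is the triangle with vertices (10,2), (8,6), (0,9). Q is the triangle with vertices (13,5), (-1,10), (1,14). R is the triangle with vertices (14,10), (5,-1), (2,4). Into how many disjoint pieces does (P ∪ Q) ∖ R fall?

4

(P ∪ Q) ∖ R splits into 4 disjoint pieces (area 5.5714, area 1.0157, area 29.2875, area 0.9).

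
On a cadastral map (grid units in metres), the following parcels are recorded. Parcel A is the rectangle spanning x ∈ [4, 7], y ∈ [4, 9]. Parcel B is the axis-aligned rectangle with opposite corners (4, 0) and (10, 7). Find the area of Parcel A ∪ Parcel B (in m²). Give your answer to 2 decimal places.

By inclusion–exclusion:
Individual areas: |Parcel A| = 15, |Parcel B| = 42.
|Parcel A∩Parcel B|: x∈[4,7], y∈[4,7] → 3·3 = 9.
|Parcel A ∪ Parcel B| = 57 − 9 = 48.00.

48.00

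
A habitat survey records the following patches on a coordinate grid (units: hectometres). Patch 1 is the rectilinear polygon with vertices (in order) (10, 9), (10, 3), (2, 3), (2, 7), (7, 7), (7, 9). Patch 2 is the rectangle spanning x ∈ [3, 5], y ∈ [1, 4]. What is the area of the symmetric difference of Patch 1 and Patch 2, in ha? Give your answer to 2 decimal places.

|Patch 1| = 38, |Patch 2| = 6, |Patch 1∩Patch 2| = 2.
|Patch 1 △ Patch 2| = |Patch 1| + |Patch 2| − 2·|Patch 1∩Patch 2| = 38 + 6 − 4 = 40.00.

40.00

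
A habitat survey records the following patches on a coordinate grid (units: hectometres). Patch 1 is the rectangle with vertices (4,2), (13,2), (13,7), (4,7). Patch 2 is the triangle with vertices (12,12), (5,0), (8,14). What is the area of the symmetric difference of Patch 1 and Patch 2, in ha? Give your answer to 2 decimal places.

59.39

|Patch 1| = 45, |Patch 2| = 31, |Patch 1∩Patch 2| = 8.3036.
|Patch 1 △ Patch 2| = |Patch 1| + |Patch 2| − 2·|Patch 1∩Patch 2| = 45 + 31 − 16.6071 = 59.39.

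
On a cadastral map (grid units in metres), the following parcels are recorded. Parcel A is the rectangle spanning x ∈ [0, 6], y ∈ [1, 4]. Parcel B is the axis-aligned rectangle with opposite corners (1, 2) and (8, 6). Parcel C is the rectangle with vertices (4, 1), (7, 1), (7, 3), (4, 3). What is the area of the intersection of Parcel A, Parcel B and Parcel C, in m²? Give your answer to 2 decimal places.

2.00

The intersection is the polygon with vertices (6,2), (4,2), (4,3), (6,3).
By the shoelace formula its area is 2.00.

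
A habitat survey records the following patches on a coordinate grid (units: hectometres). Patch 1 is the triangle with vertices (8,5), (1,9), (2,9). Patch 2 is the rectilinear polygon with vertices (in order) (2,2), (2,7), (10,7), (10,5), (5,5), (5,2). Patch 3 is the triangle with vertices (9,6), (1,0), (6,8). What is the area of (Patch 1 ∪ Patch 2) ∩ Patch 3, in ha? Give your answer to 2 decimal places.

The region (Patch 1 ∪ Patch 2) ∩ Patch 3 is the polygon with vertices (7.5,7), (9,6), (7.667,5), (5,5), (5,3), (3.667,2), (2.25,2), (5.375,7).
By the shoelace formula its area is 11.85.

11.85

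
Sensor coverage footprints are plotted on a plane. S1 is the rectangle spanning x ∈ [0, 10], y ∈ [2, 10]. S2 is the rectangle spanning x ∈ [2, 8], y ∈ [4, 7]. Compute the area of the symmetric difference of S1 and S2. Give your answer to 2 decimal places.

62.00

|S1∩S2|: x∈[2,8], y∈[4,7] → 6·3 = 18.
|S1 △ S2| = |S1| + |S2| − 2·|S1∩S2| = 80 + 18 − 36 = 62.00.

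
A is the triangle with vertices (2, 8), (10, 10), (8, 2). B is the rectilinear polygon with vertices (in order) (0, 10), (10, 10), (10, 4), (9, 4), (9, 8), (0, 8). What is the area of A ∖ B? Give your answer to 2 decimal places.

22.00

|A| = 30, |A∩B| = 8.
|A ∖ B| = |A| − |A∩B| = 30 − 8 = 22.00.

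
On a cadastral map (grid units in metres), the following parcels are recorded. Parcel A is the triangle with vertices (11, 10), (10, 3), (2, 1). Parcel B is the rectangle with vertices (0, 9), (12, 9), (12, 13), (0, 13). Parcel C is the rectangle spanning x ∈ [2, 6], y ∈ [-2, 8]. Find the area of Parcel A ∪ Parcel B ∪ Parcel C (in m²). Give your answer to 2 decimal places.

108.57

By inclusion–exclusion:
Individual areas: |Parcel A| = 27, |Parcel B| = 48, |Parcel C| = 40.
|Parcel A∩Parcel B| = 0.4286.
|Parcel A∩Parcel C| = 6.
|Parcel B∩Parcel C| = 0 (no overlap).
|Parcel A∩Parcel B∩Parcel C| = 0.
|Parcel A ∪ Parcel B ∪ Parcel C| = 115 − 6.4286 + 0 = 108.57.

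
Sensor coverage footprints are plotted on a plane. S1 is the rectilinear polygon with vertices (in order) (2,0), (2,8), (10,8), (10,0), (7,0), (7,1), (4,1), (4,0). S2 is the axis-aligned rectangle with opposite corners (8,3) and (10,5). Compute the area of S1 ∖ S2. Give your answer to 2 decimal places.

57.00

|S1| = 61, |S1∩S2| = 4.
|S1 ∖ S2| = |S1| − |S1∩S2| = 61 − 4 = 57.00.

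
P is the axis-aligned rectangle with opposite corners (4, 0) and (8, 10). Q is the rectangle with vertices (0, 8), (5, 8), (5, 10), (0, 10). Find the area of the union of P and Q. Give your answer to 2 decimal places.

By inclusion–exclusion:
Individual areas: |P| = 40, |Q| = 10.
|P∩Q|: x∈[4,5], y∈[8,10] → 1·2 = 2.
|P ∪ Q| = 50 − 2 = 48.00.

48.00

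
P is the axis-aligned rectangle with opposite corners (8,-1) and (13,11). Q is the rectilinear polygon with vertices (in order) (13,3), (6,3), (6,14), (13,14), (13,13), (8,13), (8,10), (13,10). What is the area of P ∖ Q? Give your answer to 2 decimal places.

|P| = 60, |P∩Q| = 35.
|P ∖ Q| = |P| − |P∩Q| = 60 − 35 = 25.00.

25.00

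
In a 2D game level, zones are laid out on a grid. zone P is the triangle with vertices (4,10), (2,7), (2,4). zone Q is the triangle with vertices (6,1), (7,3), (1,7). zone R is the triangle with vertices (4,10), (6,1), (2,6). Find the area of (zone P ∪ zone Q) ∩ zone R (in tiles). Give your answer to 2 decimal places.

The region (zone P ∪ zone Q) ∩ zone R is the polygon with vertices (2.636,5.909), (5.304,4.13), (6,1), (2,6), (4,10).
By the shoelace formula its area is 6.33.

6.33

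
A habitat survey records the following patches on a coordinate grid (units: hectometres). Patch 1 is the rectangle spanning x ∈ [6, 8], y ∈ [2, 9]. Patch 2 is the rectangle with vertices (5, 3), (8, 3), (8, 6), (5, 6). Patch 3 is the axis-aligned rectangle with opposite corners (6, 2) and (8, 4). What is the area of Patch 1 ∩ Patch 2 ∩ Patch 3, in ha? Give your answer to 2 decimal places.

The intersection is the polygon with vertices (6,3), (6,4), (8,4), (8,3).
By the shoelace formula its area is 2.00.

2.00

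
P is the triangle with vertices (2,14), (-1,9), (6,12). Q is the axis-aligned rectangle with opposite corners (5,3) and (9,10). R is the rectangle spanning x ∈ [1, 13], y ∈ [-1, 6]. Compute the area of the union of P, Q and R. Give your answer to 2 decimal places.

By inclusion–exclusion:
Individual areas: |P| = 13, |Q| = 28, |R| = 84.
|P∩Q| = 0.
|P∩R| = 0.
|Q∩R|: x∈[5,9], y∈[3,6] → 4·3 = 12.
|P∩Q∩R| = 0.
|P ∪ Q ∪ R| = 125 − 12 + 0 = 113.00.

113.00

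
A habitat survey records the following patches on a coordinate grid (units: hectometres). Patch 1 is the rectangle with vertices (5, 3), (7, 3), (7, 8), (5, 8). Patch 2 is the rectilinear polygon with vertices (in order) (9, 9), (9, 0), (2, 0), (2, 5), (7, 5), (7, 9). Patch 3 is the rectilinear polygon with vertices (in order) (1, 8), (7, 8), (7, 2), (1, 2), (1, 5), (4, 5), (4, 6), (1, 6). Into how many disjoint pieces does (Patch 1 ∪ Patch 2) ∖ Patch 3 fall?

1

(Patch 1 ∪ Patch 2) ∖ Patch 3 is a single connected region.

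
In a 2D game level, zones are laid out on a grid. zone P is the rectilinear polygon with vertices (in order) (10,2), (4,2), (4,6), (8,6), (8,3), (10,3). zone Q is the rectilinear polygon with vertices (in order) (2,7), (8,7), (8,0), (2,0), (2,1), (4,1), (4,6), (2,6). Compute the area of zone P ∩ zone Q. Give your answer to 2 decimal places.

16.00

The intersection is the polygon with vertices (4,2), (4,6), (8,6), (8,3), (8,2).
By the shoelace formula its area is 16.00.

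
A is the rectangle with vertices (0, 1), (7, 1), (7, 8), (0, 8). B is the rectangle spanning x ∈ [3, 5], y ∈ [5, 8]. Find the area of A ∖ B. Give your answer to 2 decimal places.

43.00

|A∩B|: x∈[3,5], y∈[5,8] → 2·3 = 6.
|A| = 49.
|A ∖ B| = |A| − |A∩B| = 49 − 6 = 43.00.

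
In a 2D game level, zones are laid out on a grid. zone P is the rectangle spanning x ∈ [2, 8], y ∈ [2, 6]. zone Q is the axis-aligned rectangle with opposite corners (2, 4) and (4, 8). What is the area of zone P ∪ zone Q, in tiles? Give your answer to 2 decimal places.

By inclusion–exclusion:
Individual areas: |zone P| = 24, |zone Q| = 8.
|zone P∩zone Q|: x∈[2,4], y∈[4,6] → 2·2 = 4.
|zone P ∪ zone Q| = 32 − 4 = 28.00.

28.00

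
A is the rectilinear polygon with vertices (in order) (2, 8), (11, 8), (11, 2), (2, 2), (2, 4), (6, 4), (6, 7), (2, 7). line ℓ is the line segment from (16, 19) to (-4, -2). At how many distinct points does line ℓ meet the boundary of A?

2

The segment meets the boundary at (4.571,7), (5.524,8).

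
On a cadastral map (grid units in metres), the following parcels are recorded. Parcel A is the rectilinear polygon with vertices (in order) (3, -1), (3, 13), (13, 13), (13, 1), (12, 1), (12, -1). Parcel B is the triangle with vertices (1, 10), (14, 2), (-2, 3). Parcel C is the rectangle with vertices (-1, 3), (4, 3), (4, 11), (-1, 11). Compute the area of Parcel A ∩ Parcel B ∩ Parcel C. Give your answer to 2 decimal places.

5.46

The intersection is the polygon with vertices (4,8.154), (4,3), (3,3), (3,8.769).
By the shoelace formula its area is 5.46.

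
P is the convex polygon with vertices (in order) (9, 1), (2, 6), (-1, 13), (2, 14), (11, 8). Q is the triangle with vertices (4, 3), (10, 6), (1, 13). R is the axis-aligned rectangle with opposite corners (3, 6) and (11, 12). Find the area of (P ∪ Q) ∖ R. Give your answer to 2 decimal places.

|P ∪ Q| = 78.9882.
|(P ∪ Q) ∩ R| = 35.4286.
|(P ∪ Q) ∖ R| = 78.9882 − 35.4286 = 43.56.

43.56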